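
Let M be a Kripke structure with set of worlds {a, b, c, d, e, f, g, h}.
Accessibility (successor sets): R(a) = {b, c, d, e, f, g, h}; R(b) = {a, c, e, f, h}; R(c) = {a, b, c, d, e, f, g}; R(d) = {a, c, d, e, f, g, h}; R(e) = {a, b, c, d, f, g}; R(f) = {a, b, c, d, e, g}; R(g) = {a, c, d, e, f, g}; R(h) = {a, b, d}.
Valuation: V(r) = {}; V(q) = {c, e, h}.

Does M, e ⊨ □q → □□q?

Recall that □ψ holds at a world iff ψ holds at every accessible world, and ◇ψ holds iff ψ holds at some accessible world.
At e: □q is false, □□q is false, so □q → □□q is true.
  At e: □q requires q at every successor {a, b, c, d, f, g}.
    q fails at a, so □q is false at e.
  At e: □□q requires □q at every successor {a, b, c, d, f, g}.
    □q fails at a, so □□q is false at e.
      At a: □q requires q at every successor {b, c, d, e, f, g, h}.
        q fails at b, so □q is false at a.

Yes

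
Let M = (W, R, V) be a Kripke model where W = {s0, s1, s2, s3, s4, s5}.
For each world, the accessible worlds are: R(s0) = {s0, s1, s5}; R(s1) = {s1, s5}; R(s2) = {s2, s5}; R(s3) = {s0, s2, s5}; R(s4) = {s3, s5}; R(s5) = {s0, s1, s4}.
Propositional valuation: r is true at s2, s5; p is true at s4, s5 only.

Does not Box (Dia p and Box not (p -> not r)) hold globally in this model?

Let φ = not Box (Dia p and Box not (p -> not r)). Evaluate φ at each world:
  s0 (successors {s0, s1, s5}): φ is true.
  s1 (successors {s1, s5}): φ is true.
  s2 (successors {s2, s5}): φ is true.
  s3 (successors {s0, s2, s5}): φ is true.
  s4 (successors {s3, s5}): φ is true.
  s5 (successors {s0, s1, s4}): φ is true.
For instance, at s0:
  At s0: Box (Dia p and Box not (p -> not r)) is false, so not Box (Dia p and Box not (p -> not r)) is true.
    At s0: Box (Dia p and Box not (p -> not r)) requires Dia p and Box not (p -> not r) at every successor {s0, s1, s5}.
      Dia p and Box not (p -> not r) fails at s0, so Box (Dia p and Box not (p -> not r)) is false at s0.

Yes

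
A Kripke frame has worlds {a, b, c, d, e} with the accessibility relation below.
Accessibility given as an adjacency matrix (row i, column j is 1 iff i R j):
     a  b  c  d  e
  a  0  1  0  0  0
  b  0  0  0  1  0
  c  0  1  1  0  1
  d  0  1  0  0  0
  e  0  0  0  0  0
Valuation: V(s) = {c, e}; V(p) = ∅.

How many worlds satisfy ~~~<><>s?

4

Recall that <>ψ holds at a world iff ψ holds at some accessible world.
Let φ = ~~~<><>s. Evaluate φ at each world:
  a (successors {b}): φ is true.
  b (successors {d}): φ is true.
  c (successors {b, c, e}): φ is false.
  d (successors {b}): φ is true.
  e (successors ∅): φ is true.
For instance, at a:
  At a: ~~<><>s is false, so ~~~<><>s is true.
    At a: ~<><>s is true, so ~~<><>s is false.
      At a: <><>s is false, so ~<><>s is true.
Satisfying worlds: {a, b, d, e}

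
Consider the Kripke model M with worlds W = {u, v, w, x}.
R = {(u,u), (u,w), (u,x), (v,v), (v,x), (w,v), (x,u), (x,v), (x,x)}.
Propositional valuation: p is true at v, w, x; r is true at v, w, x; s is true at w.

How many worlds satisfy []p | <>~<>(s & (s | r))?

4

Recall that []ψ holds at a world iff ψ holds at every accessible world, and <>ψ holds iff ψ holds at some accessible world.
Let φ = []p | <>~<>(s & (s | r)). Evaluate φ at each world:
  u (successors {u, w, x}): φ is true.
  v (successors {v, x}): φ is true.
  w (successors {v}): φ is true.
  x (successors {u, v, x}): φ is true.
For instance, at v:
  At v: []p is true, <>~<>(s & (s | r)) is true, so []p | <>~<>(s & (s | r)) is true.
    At v: []p requires p at every successor {v, x}.
      At v: p is true.
      At x: p is true.
    So []p is true at v.
    At v: <>~<>(s & (s | r)) requires ~<>(s & (s | r)) at some successor in {v, x}.
      ~<>(s & (s | r)) holds at v, so <>~<>(s & (s | r)) is true at v.
Satisfying worlds: {u, v, w, x}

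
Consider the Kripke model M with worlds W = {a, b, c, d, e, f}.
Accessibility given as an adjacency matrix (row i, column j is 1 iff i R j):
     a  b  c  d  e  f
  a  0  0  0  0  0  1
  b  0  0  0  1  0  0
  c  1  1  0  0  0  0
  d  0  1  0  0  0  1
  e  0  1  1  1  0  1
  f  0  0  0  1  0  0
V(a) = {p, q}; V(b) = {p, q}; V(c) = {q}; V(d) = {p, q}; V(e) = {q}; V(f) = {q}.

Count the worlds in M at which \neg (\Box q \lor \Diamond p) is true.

Let φ = \neg (\Box q \lor \Diamond p). Evaluate φ at each world:
  a (successors {f}): φ is false.
  b (successors {d}): φ is false.
  c (successors {a, b}): φ is false.
  d (successors {b, f}): φ is false.
  e (successors {b, c, d, f}): φ is false.
  f (successors {d}): φ is false.
For instance, at f:
  At f: \Box q \lor \Diamond p is true, so \neg (\Box q \lor \Diamond p) is false.
    At f: \Box q is true, \Diamond p is true, so \Box q \lor \Diamond p is true.
      At f: \Box q requires q at every successor {d}.
        At d: q is true.
      So \Box q is true at f.
      At f: \Diamond p requires p at some successor in {d}.
        p holds at d, so \Diamond p is true at f.
Satisfying worlds: none.

0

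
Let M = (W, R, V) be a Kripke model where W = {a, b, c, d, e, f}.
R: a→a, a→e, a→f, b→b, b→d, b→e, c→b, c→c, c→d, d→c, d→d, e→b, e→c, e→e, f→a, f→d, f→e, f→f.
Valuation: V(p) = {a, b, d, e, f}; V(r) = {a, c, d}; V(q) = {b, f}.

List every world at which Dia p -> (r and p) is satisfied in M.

a, d

Recall that Dia ψ holds at a world iff ψ holds at some accessible world.
Let φ = Dia p -> (r and p). Evaluate φ at each world:
  a (successors {a, e, f}): φ is true.
  b (successors {b, d, e}): φ is false.
  c (successors {b, c, d}): φ is false.
  d (successors {c, d}): φ is true.
  e (successors {b, c, e}): φ is false.
  f (successors {a, d, e, f}): φ is false.
For instance, at f:
  At f: Dia p is true, r and p is false, so Dia p -> (r and p) is false.
    At f: Dia p requires p at some successor in {a, d, e, f}.
      p holds at a, so Dia p is true at f.
Satisfying worlds: {a, d}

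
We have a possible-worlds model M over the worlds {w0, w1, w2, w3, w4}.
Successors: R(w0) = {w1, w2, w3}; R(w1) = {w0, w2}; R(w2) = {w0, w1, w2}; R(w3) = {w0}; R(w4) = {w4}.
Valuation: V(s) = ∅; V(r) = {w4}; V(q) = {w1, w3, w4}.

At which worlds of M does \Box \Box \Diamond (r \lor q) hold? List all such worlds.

Recall that \Box ψ holds at a world iff ψ holds at every accessible world, and \Diamond ψ holds iff ψ holds at some accessible world.
Let φ = \Box \Box \Diamond (r \lor q). Evaluate φ at each world:
  w0 (successors {w1, w2, w3}): φ is false.
  w1 (successors {w0, w2}): φ is false.
  w2 (successors {w0, w1, w2}): φ is false.
  w3 (successors {w0}): φ is false.
  w4 (successors {w4}): φ is true.
For instance, at w0:
  At w0: \Box \Box \Diamond (r \lor q) requires \Box \Diamond (r \lor q) at every successor {w1, w2, w3}.
    \Box \Diamond (r \lor q) fails at w2, so \Box \Box \Diamond (r \lor q) is false at w0.
      At w2: \Box \Diamond (r \lor q) requires \Diamond (r \lor q) at every successor {w0, w1, w2}.
        \Diamond (r \lor q) fails at w1, so \Box \Diamond (r \lor q) is false at w2.
Satisfying worlds: {w4}

w4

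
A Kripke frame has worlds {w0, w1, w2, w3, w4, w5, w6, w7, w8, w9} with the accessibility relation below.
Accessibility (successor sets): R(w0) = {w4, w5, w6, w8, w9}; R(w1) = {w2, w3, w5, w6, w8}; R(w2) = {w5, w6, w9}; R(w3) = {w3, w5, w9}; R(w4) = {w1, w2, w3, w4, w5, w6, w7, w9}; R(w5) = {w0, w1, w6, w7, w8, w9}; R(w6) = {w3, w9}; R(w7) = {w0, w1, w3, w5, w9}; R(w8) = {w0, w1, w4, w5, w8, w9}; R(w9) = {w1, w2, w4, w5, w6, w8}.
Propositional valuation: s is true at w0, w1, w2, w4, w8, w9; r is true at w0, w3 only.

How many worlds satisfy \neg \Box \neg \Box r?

0

Recall that \Box ψ holds at a world iff ψ holds at every accessible world, and \Diamond ψ holds iff ψ holds at some accessible world.
Let φ = \neg \Box \neg \Box r. Evaluate φ at each world:
  w0 (successors {w4, w5, w6, w8, w9}): φ is false.
  w1 (successors {w2, w3, w5, w6, w8}): φ is false.
  w2 (successors {w5, w6, w9}): φ is false.
  w3 (successors {w3, w5, w9}): φ is false.
  w4 (successors {w1, w2, w3, w4, w5, w6, w7, w9}): φ is false.
  w5 (successors {w0, w1, w6, w7, w8, w9}): φ is false.
  w6 (successors {w3, w9}): φ is false.
  w7 (successors {w0, w1, w3, w5, w9}): φ is false.
  w8 (successors {w0, w1, w4, w5, w8, w9}): φ is false.
  w9 (successors {w1, w2, w4, w5, w6, w8}): φ is false.
For instance, at w4:
  At w4: \Box \neg \Box r is true, so \neg \Box \neg \Box r is false.
    At w4: \Box \neg \Box r requires \neg \Box r at every successor {w1, w2, w3, w4, w5, w6, w7, w9}.
      At w1: \neg \Box r is true.
      At w2: \neg \Box r is true.
      At w3: \neg \Box r is true.
      At w4: \neg \Box r is true.
      At w5: \neg \Box r is true.
      At w6: \neg \Box r is true.
      At w7: \neg \Box r is true.
      At w9: \neg \Box r is true.
    So \Box \neg \Box r is true at w4.
Satisfying worlds: none.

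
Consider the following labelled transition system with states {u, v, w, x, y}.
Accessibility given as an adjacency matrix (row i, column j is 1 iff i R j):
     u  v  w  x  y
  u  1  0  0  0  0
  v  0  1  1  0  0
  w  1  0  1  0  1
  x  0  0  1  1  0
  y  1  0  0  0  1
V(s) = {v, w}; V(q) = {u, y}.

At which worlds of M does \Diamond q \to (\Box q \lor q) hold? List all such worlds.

u, v, x, y

Recall that \Box ψ holds at a world iff ψ holds at every accessible world, and \Diamond ψ holds iff ψ holds at some accessible world.
Let φ = \Diamond q \to (\Box q \lor q). Evaluate φ at each world:
  u (successors {u}): φ is true.
  v (successors {v, w}): φ is true.
  w (successors {u, w, y}): φ is false.
  x (successors {w, x}): φ is true.
  y (successors {u, y}): φ is true.
For instance, at u:
  At u: \Diamond q is true, \Box q \lor q is true, so \Diamond q \to (\Box q \lor q) is true.
    At u: \Diamond q requires q at some successor in {u}.
      q holds at u, so \Diamond q is true at u.
    At u: \Box q is true, q is true, so \Box q \lor q is true.
      At u: \Box q requires q at every successor {u}.
        At u: q is true.
      So \Box q is true at u.
Satisfying worlds: {u, v, x, y}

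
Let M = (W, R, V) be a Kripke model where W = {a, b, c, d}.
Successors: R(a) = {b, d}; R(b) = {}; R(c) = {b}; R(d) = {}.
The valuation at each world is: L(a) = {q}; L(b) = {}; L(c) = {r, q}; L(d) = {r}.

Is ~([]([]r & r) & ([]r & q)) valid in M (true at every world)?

Let φ = ~([]([]r & r) & ([]r & q)). Evaluate φ at each world:
  a (successors {b, d}): φ is true.
  b (successors ∅): φ is true.
  c (successors {b}): φ is true.
  d (successors ∅): φ is true.
For instance, at a:
  At a: []([]r & r) & ([]r & q) is false, so ~([]([]r & r) & ([]r & q)) is true.
    At a: []([]r & r) is false, []r & q is false, so []([]r & r) & ([]r & q) is false.
      At a: []([]r & r) requires []r & r at every successor {b, d}.
        []r & r fails at b, so []([]r & r) is false at a.
      At a: []r is false, q is true, so []r & q is false.

Yes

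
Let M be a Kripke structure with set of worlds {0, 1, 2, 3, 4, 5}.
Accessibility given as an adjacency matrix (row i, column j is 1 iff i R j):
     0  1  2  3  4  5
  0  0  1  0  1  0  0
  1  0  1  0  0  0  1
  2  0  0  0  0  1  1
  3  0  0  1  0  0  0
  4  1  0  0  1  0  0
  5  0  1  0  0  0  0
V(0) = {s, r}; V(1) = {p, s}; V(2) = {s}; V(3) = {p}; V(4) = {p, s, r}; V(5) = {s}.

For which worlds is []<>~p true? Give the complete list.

0, 3, 5

Recall that []ψ holds at a world iff ψ holds at every accessible world, and <>ψ holds iff ψ holds at some accessible world.
Let φ = []<>~p. Evaluate φ at each world:
  0 (successors {1, 3}): φ is true.
  1 (successors {1, 5}): φ is false.
  2 (successors {4, 5}): φ is false.
  3 (successors {2}): φ is true.
  4 (successors {0, 3}): φ is false.
  5 (successors {1}): φ is true.
For instance, at 3:
  At 3: []<>~p requires <>~p at every successor {2}.
      At 2: <>~p requires ~p at some successor in {4, 5}.
        ~p holds at 5, so <>~p is true at 2.
  So []<>~p is true at 3.
Satisfying worlds: {0, 3, 5}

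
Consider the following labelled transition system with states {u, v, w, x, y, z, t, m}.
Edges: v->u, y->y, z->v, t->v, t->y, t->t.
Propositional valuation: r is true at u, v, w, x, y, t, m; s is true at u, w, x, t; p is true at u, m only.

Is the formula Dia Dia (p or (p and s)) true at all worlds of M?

No

Let φ = Dia Dia (p or (p and s)). Evaluate φ at each world:
  u (successors ∅): φ is false.
  v (successors {u}): φ is false.
  w (successors ∅): φ is false.
  x (successors ∅): φ is false.
  y (successors {y}): φ is false.
  z (successors {v}): φ is true.
  t (successors {v, y, t}): φ is true.
  m (successors ∅): φ is false.
Detail at u (counterexample):
  At u: no accessible worlds, so Dia Dia (p or (p and s)) is false.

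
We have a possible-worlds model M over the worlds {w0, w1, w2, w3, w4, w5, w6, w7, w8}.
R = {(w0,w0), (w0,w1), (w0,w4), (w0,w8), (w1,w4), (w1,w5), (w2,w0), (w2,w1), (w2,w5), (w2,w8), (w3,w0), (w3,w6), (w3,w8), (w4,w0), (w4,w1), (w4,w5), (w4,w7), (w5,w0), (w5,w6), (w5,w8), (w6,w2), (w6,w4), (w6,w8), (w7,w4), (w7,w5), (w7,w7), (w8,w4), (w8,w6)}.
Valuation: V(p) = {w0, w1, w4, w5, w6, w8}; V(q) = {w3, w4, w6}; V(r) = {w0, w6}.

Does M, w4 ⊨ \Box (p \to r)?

No

At w4: \Box (p \to r) requires p \to r at every successor {w0, w1, w5, w7}.
  p \to r fails at w1, so \Box (p \to r) is false at w4.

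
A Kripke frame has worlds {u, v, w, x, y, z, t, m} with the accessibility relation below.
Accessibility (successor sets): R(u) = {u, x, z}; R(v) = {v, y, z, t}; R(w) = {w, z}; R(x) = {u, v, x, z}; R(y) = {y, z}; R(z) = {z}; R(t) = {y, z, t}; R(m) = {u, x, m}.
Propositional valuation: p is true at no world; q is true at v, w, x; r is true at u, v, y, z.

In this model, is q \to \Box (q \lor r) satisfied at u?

Yes

At u: q is false, \Box (q \lor r) is true, so q \to \Box (q \lor r) is true.
  At u: \Box (q \lor r) requires q \lor r at every successor {u, x, z}.
    At u: q \lor r is true.
    At x: q \lor r is true.
    At z: q \lor r is true.
  So \Box (q \lor r) is true at u.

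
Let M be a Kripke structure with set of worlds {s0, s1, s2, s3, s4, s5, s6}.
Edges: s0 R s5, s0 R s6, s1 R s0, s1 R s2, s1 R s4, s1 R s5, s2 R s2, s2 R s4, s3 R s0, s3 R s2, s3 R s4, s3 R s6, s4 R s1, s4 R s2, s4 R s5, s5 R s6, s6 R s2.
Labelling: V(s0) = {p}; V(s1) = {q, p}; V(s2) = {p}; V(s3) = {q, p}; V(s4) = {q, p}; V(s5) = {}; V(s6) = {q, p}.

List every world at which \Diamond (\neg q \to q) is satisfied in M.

s0, s1, s2, s3, s4, s5

Let φ = \Diamond (\neg q \to q). Evaluate φ at each world:
  s0 (successors {s5, s6}): φ is true.
  s1 (successors {s0, s2, s4, s5}): φ is true.
  s2 (successors {s2, s4}): φ is true.
  s3 (successors {s0, s2, s4, s6}): φ is true.
  s4 (successors {s1, s2, s5}): φ is true.
  s5 (successors {s6}): φ is true.
  s6 (successors {s2}): φ is false.
For instance, at s1:
  At s1: \Diamond (\neg q \to q) requires \neg q \to q at some successor in {s0, s2, s4, s5}.
    \neg q \to q holds at s4, so \Diamond (\neg q \to q) is true at s1.
Satisfying worlds: {s0, s1, s2, s3, s4, s5}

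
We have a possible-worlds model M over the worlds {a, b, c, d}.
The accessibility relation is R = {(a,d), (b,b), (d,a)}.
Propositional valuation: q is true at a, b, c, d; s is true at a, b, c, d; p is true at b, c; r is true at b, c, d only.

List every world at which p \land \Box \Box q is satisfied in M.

b, c

Let φ = p \land \Box \Box q. Evaluate φ at each world:
  a (successors {d}): φ is false.
  b (successors {b}): φ is true.
  c (successors ∅): φ is true.
  d (successors {a}): φ is false.
For instance, at a:
  At a: p is false, \Box \Box q is true, so p \land \Box \Box q is false.
    At a: \Box \Box q requires \Box q at every successor {d}.
      At d: \Box q is true.
    So \Box \Box q is true at a.
Satisfying worlds: {b, c}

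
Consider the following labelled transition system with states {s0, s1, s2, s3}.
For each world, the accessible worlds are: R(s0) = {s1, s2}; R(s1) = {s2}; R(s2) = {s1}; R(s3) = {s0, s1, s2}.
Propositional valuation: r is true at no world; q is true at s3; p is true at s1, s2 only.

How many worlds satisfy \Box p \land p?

Let φ = \Box p \land p. Evaluate φ at each world:
  s0 (successors {s1, s2}): φ is false.
  s1 (successors {s2}): φ is true.
  s2 (successors {s1}): φ is true.
  s3 (successors {s0, s1, s2}): φ is false.
For instance, at s1:
  At s1: \Box p is true, p is true, so \Box p \land p is true.
    At s1: \Box p requires p at every successor {s2}.
      At s2: p is true.
    So \Box p is true at s1.
Satisfying worlds: {s1, s2}

2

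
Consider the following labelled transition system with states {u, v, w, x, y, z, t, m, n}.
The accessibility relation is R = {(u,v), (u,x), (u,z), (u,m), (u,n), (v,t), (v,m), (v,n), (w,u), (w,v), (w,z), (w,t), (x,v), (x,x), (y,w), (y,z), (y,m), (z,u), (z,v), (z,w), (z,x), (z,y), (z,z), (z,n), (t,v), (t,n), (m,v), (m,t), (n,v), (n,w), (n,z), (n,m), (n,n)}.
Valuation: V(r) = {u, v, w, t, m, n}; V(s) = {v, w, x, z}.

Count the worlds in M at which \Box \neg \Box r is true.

Let φ = \Box \neg \Box r. Evaluate φ at each world:
  u (successors {v, x, z, m, n}): φ is false.
  v (successors {t, m, n}): φ is false.
  w (successors {u, v, z, t}): φ is false.
  x (successors {v, x}): φ is false.
  y (successors {w, z, m}): φ is false.
  z (successors {u, v, w, x, y, z, n}): φ is false.
  t (successors {v, n}): φ is false.
  m (successors {v, t}): φ is false.
  n (successors {v, w, z, m, n}): φ is false.
For instance, at w:
  At w: \Box \neg \Box r requires \neg \Box r at every successor {u, v, z, t}.
    \neg \Box r fails at v, so \Box \neg \Box r is false at w.
      At v: \Box r is true, so \neg \Box r is false.
Satisfying worlds: none.

0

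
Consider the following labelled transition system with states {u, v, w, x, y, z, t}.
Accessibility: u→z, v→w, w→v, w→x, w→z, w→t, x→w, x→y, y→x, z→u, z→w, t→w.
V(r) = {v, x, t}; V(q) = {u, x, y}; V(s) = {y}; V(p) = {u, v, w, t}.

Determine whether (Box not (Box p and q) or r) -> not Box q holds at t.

Yes

At t: Box not (Box p and q) or r is true, not Box q is true, so (Box not (Box p and q) or r) -> not Box q is true.
  At t: Box not (Box p and q) is true, r is true, so Box not (Box p and q) or r is true.
    At t: Box not (Box p and q) requires not (Box p and q) at every successor {w}.
      At w: not (Box p and q) is true.
    So Box not (Box p and q) is true at t.
  At t: Box q is false, so not Box q is true.
    At t: Box q requires q at every successor {w}.
      q fails at w, so Box q is false at t.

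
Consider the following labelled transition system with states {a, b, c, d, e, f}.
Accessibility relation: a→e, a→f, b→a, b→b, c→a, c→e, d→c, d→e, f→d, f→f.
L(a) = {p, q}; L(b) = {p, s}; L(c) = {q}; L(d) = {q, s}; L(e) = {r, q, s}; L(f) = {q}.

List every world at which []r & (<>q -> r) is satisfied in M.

e

Let φ = []r & (<>q -> r). Evaluate φ at each world:
  a (successors {e, f}): φ is false.
  b (successors {a, b}): φ is false.
  c (successors {a, e}): φ is false.
  d (successors {c, e}): φ is false.
  e (successors ∅): φ is true.
  f (successors {d, f}): φ is false.
For instance, at c:
  At c: []r is false, <>q -> r is false, so []r & (<>q -> r) is false.
    At c: []r requires r at every successor {a, e}.
      r fails at a, so []r is false at c.
    At c: <>q is true, r is false, so <>q -> r is false.
      At c: <>q requires q at some successor in {a, e}.
        q holds at a, so <>q is true at c.
Satisfying worlds: {e}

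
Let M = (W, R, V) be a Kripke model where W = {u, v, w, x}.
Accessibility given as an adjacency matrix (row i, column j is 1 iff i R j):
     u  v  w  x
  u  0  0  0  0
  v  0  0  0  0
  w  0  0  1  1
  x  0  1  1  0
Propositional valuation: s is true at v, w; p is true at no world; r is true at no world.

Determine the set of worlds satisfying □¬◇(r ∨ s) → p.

w, x

Let φ = □¬◇(r ∨ s) → p. Evaluate φ at each world:
  u (successors ∅): φ is false.
  v (successors ∅): φ is false.
  w (successors {w, x}): φ is true.
  x (successors {v, w}): φ is true.
For instance, at w:
  At w: □¬◇(r ∨ s) is false, p is false, so □¬◇(r ∨ s) → p is true.
    At w: □¬◇(r ∨ s) requires ¬◇(r ∨ s) at every successor {w, x}.
      ¬◇(r ∨ s) fails at w, so □¬◇(r ∨ s) is false at w.
Satisfying worlds: {w, x}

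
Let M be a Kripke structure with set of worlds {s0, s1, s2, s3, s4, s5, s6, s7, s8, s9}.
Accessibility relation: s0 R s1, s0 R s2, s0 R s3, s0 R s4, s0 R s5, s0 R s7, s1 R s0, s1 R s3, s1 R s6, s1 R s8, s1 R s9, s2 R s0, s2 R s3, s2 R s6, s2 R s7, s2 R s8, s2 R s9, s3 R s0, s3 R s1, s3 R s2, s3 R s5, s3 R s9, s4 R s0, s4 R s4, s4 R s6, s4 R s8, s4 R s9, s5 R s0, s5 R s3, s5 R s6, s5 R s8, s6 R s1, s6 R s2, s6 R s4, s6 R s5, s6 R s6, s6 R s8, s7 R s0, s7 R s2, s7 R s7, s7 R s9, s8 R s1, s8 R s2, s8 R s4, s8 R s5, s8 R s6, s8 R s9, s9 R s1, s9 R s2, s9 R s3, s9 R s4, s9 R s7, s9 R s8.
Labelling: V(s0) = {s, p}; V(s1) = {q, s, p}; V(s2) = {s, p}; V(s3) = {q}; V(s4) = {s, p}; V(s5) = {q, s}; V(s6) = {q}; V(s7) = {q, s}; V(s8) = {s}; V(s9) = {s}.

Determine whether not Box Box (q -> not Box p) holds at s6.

At s6: Box Box (q -> not Box p) is true, so not Box Box (q -> not Box p) is false.
  At s6: Box Box (q -> not Box p) requires Box (q -> not Box p) at every successor {s1, s2, s4, s5, s6, s8}.
    At s1: Box (q -> not Box p) is true.
    At s2: Box (q -> not Box p) is true.
    At s4: Box (q -> not Box p) is true.
    At s5: Box (q -> not Box p) is true.
    At s6: Box (q -> not Box p) is true.
    At s8: Box (q -> not Box p) is true.
  So Box Box (q -> not Box p) is true at s6.

No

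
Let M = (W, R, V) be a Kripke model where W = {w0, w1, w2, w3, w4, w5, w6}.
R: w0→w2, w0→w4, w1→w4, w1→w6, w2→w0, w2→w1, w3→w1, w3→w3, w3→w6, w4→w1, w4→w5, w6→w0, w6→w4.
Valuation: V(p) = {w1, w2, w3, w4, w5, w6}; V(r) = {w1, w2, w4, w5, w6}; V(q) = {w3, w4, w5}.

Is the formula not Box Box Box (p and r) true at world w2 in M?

At w2: Box Box Box (p and r) is false, so not Box Box Box (p and r) is true.
  At w2: Box Box Box (p and r) requires Box Box (p and r) at every successor {w0, w1}.
    Box Box (p and r) fails at w0, so Box Box Box (p and r) is false at w2.
      At w0: Box Box (p and r) requires Box (p and r) at every successor {w2, w4}.
        Box (p and r) fails at w2, so Box Box (p and r) is false at w0.

Yes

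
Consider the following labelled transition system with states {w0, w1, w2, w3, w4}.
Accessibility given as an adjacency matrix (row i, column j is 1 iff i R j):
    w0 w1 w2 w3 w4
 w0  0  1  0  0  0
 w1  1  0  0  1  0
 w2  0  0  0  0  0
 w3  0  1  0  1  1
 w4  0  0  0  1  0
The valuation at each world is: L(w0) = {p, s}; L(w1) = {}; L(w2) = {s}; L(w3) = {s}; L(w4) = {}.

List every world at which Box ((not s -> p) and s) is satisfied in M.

w1, w2, w4

Let φ = Box ((not s -> p) and s). Evaluate φ at each world:
  w0 (successors {w1}): φ is false.
  w1 (successors {w0, w3}): φ is true.
  w2 (successors ∅): φ is true.
  w3 (successors {w1, w3, w4}): φ is false.
  w4 (successors {w3}): φ is true.
For instance, at w0:
  At w0: Box ((not s -> p) and s) requires (not s -> p) and s at every successor {w1}.
    (not s -> p) and s fails at w1, so Box ((not s -> p) and s) is false at w0.
Satisfying worlds: {w1, w2, w4}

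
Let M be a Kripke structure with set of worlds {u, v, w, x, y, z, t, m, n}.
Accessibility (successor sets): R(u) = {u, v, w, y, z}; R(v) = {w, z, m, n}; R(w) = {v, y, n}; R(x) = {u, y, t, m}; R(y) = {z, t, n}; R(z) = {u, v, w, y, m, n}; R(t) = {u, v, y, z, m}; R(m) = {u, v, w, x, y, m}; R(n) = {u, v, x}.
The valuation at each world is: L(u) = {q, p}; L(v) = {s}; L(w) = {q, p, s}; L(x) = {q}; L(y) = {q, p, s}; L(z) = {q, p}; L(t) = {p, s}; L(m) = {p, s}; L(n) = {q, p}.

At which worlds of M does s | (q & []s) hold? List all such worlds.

Let φ = s | (q & []s). Evaluate φ at each world:
  u (successors {u, v, w, y, z}): φ is false.
  v (successors {w, z, m, n}): φ is true.
  w (successors {v, y, n}): φ is true.
  x (successors {u, y, t, m}): φ is false.
  y (successors {z, t, n}): φ is true.
  z (successors {u, v, w, y, m, n}): φ is false.
  t (successors {u, v, y, z, m}): φ is true.
  m (successors {u, v, w, x, y, m}): φ is true.
  n (successors {u, v, x}): φ is false.
For instance, at t:
  At t: s is true, q & []s is false, so s | (q & []s) is true.
    At t: q is false, []s is false, so q & []s is false.
      At t: []s requires s at every successor {u, v, y, z, m}.
        s fails at u, so []s is false at t.
Satisfying worlds: {v, w, y, t, m}

v, w, y, t, m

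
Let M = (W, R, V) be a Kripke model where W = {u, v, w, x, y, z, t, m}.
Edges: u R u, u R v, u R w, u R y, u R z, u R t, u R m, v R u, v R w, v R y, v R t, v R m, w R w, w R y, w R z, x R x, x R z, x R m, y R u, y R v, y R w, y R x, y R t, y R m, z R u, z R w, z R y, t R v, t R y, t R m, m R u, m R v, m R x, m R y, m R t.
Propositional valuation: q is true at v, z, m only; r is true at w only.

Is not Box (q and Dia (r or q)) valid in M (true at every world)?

Yes

Let φ = not Box (q and Dia (r or q)). Evaluate φ at each world:
  u (successors {u, v, w, y, z, t, m}): φ is true.
  v (successors {u, w, y, t, m}): φ is true.
  w (successors {w, y, z}): φ is true.
  x (successors {x, z, m}): φ is true.
  y (successors {u, v, w, x, t, m}): φ is true.
  z (successors {u, w, y}): φ is true.
  t (successors {v, y, m}): φ is true.
  m (successors {u, v, x, y, t}): φ is true.
For instance, at v:
  At v: Box (q and Dia (r or q)) is false, so not Box (q and Dia (r or q)) is true.
    At v: Box (q and Dia (r or q)) requires q and Dia (r or q) at every successor {u, w, y, t, m}.
      q and Dia (r or q) fails at u, so Box (q and Dia (r or q)) is false at v.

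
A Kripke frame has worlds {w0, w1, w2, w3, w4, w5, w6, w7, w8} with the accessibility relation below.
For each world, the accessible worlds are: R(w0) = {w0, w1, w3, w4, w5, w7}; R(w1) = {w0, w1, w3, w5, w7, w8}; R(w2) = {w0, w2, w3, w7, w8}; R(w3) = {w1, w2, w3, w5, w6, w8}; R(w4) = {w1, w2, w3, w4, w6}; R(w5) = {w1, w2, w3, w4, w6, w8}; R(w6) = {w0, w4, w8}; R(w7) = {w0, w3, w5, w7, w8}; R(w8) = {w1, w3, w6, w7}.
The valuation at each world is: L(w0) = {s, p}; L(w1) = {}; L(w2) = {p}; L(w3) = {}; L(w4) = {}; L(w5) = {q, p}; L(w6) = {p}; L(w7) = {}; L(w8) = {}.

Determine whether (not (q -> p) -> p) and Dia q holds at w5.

No

Recall that Dia ψ holds at a world iff ψ holds at some accessible world.
At w5: not (q -> p) -> p is true, Dia q is false, so (not (q -> p) -> p) and Dia q is false.
  At w5: Dia q requires q at some successor in {w1, w2, w3, w4, w6, w8}.
    At w1: q is false.
    At w2: q is false.
    At w3: q is false.
    At w4: q is false.
    At w6: q is false.
    At w8: q is false.
  So Dia q is false at w5.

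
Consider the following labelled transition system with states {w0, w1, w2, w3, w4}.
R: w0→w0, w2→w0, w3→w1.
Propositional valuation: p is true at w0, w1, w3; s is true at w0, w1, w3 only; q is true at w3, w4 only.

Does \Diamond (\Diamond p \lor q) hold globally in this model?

No

Let φ = \Diamond (\Diamond p \lor q). Evaluate φ at each world:
  w0 (successors {w0}): φ is true.
  w1 (successors ∅): φ is false.
  w2 (successors {w0}): φ is true.
  w3 (successors {w1}): φ is false.
  w4 (successors ∅): φ is false.
Detail at w1 (counterexample):
  At w1: no accessible worlds, so \Diamond (\Diamond p \lor q) is false.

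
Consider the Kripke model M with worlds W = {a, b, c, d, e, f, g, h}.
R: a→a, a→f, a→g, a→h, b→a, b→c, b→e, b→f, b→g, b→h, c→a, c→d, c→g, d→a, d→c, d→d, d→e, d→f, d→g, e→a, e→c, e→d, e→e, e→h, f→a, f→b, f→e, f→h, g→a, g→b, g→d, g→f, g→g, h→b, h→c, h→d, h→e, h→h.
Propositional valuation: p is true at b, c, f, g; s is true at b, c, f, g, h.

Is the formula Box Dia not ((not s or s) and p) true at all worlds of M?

Recall that Box ψ holds at a world iff ψ holds at every accessible world, and Dia ψ holds iff ψ holds at some accessible world.
Let φ = Box Dia not ((not s or s) and p). Evaluate φ at each world:
  a (successors {a, f, g, h}): φ is true.
  b (successors {a, c, e, f, g, h}): φ is true.
  c (successors {a, d, g}): φ is true.
  d (successors {a, c, d, e, f, g}): φ is true.
  e (successors {a, c, d, e, h}): φ is true.
  f (successors {a, b, e, h}): φ is true.
  g (successors {a, b, d, f, g}): φ is true.
  h (successors {b, c, d, e, h}): φ is true.
For instance, at e:
  At e: Box Dia not ((not s or s) and p) requires Dia not ((not s or s) and p) at every successor {a, c, d, e, h}.
    At a: Dia not ((not s or s) and p) is true.
    At c: Dia not ((not s or s) and p) is true.
    At d: Dia not ((not s or s) and p) is true.
    At e: Dia not ((not s or s) and p) is true.
    At h: Dia not ((not s or s) and p) is true.
  So Box Dia not ((not s or s) and p) is true at e.

Yes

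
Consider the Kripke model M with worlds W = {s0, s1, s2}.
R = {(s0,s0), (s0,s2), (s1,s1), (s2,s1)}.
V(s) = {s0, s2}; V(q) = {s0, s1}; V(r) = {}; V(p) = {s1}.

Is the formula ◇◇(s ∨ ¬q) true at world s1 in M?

At s1: ◇◇(s ∨ ¬q) requires ◇(s ∨ ¬q) at some successor in {s1}.
  At s1: ◇(s ∨ ¬q) is false.
So ◇◇(s ∨ ¬q) is false at s1.

No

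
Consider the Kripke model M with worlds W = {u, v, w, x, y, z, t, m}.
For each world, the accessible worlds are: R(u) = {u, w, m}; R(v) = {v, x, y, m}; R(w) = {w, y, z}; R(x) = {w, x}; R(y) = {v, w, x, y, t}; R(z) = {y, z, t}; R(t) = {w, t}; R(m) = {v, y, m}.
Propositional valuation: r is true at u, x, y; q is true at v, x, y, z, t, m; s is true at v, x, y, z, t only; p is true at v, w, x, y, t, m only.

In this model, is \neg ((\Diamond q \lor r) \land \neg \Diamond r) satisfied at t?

At t: (\Diamond q \lor r) \land \neg \Diamond r is true, so \neg ((\Diamond q \lor r) \land \neg \Diamond r) is false.
  At t: \Diamond q \lor r is true, \neg \Diamond r is true, so (\Diamond q \lor r) \land \neg \Diamond r is true.
    At t: \Diamond q is true, r is false, so \Diamond q \lor r is true.
      At t: \Diamond q requires q at some successor in {w, t}.
        q holds at t, so \Diamond q is true at t.
    At t: \Diamond r is false, so \neg \Diamond r is true.
      At t: \Diamond r requires r at some successor in {w, t}.
        At w: r is false.
        At t: r is false.
      So \Diamond r is false at t.

No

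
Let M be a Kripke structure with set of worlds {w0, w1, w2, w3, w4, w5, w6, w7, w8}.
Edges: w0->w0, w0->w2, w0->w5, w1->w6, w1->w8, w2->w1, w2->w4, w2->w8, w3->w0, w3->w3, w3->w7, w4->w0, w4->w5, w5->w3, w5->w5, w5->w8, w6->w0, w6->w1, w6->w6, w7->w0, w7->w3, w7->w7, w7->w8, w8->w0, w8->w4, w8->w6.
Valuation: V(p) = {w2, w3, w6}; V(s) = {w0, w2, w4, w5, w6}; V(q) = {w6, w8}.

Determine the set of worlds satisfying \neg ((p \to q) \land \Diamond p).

Recall that \Diamond ψ holds at a world iff ψ holds at some accessible world.
Let φ = \neg ((p \to q) \land \Diamond p). Evaluate φ at each world:
  w0 (successors {w0, w2, w5}): φ is false.
  w1 (successors {w6, w8}): φ is false.
  w2 (successors {w1, w4, w8}): φ is true.
  w3 (successors {w0, w3, w7}): φ is true.
  w4 (successors {w0, w5}): φ is true.
  w5 (successors {w3, w5, w8}): φ is false.
  w6 (successors {w0, w1, w6}): φ is false.
  w7 (successors {w0, w3, w7, w8}): φ is false.
  w8 (successors {w0, w4, w6}): φ is false.
For instance, at w3:
  At w3: (p \to q) \land \Diamond p is false, so \neg ((p \to q) \land \Diamond p) is true.
    At w3: p \to q is false, \Diamond p is true, so (p \to q) \land \Diamond p is false.
      At w3: \Diamond p requires p at some successor in {w0, w3, w7}.
        p holds at w3, so \Diamond p is true at w3.
Satisfying worlds: {w2, w3, w4}

w2, w3, w4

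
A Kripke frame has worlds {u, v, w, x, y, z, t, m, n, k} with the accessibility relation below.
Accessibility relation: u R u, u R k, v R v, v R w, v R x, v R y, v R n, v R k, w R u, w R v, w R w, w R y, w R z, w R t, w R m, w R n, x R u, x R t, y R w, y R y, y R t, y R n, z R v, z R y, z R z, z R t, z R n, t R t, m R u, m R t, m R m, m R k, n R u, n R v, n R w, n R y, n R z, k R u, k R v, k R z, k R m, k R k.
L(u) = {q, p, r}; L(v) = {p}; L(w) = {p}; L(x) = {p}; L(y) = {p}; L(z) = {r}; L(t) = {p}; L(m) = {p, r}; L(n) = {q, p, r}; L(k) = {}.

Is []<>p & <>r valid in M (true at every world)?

No

Recall that []ψ holds at a world iff ψ holds at every accessible world, and <>ψ holds iff ψ holds at some accessible world.
Let φ = []<>p & <>r. Evaluate φ at each world:
  u (successors {u, k}): φ is true.
  v (successors {v, w, x, y, n, k}): φ is true.
  w (successors {u, v, w, y, z, t, m, n}): φ is true.
  x (successors {u, t}): φ is true.
  y (successors {w, y, t, n}): φ is true.
  z (successors {v, y, z, t, n}): φ is true.
  t (successors {t}): φ is false.
  m (successors {u, t, m, k}): φ is true.
  n (successors {u, v, w, y, z}): φ is true.
  k (successors {u, v, z, m, k}): φ is true.
Detail at t (counterexample):
  At t: []<>p is true, <>r is false, so []<>p & <>r is false.
    At t: []<>p requires <>p at every successor {t}.
      At t: <>p is true.
    So []<>p is true at t.
    At t: <>r requires r at some successor in {t}.
      At t: r is false.
    So <>r is false at t.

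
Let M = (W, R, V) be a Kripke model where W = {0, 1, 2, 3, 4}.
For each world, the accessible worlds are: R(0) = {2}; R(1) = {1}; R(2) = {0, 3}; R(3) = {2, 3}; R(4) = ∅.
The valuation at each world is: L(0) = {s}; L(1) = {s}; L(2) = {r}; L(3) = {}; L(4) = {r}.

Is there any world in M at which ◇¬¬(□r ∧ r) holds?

Recall that □ψ holds at a world iff ψ holds at every accessible world, and ◇ψ holds iff ψ holds at some accessible world.
Let φ = ◇¬¬(□r ∧ r). Evaluate φ at each world:
  0 (successors {2}): φ is false.
  1 (successors {1}): φ is false.
  2 (successors {0, 3}): φ is false.
  3 (successors {2, 3}): φ is false.
  4 (successors ∅): φ is false.
For instance, at 0:
  At 0: ◇¬¬(□r ∧ r) requires ¬¬(□r ∧ r) at some successor in {2}.
    At 2: ¬¬(□r ∧ r) is false.
  So ◇¬¬(□r ∧ r) is false at 0.

No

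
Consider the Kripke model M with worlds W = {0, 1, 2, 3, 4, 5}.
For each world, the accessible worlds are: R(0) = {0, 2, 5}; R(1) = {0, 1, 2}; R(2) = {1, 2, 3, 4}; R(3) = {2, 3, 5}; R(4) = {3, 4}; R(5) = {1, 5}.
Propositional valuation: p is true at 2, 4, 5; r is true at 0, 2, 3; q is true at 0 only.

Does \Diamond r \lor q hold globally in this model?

No

Let φ = \Diamond r \lor q. Evaluate φ at each world:
  0 (successors {0, 2, 5}): φ is true.
  1 (successors {0, 1, 2}): φ is true.
  2 (successors {1, 2, 3, 4}): φ is true.
  3 (successors {2, 3, 5}): φ is true.
  4 (successors {3, 4}): φ is true.
  5 (successors {1, 5}): φ is false.
Detail at 5 (counterexample):
  At 5: \Diamond r is false, q is false, so \Diamond r \lor q is false.
    At 5: \Diamond r requires r at some successor in {1, 5}.
      At 1: r is false.
      At 5: r is false.
    So \Diamond r is false at 5.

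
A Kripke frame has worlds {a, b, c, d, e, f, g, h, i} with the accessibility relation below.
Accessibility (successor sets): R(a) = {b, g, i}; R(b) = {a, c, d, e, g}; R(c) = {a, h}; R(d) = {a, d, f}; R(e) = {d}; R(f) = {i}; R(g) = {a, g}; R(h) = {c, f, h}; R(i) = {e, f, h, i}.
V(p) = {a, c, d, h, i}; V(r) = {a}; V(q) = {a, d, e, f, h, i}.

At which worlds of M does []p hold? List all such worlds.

c, e, f

Let φ = []p. Evaluate φ at each world:
  a (successors {b, g, i}): φ is false.
  b (successors {a, c, d, e, g}): φ is false.
  c (successors {a, h}): φ is true.
  d (successors {a, d, f}): φ is false.
  e (successors {d}): φ is true.
  f (successors {i}): φ is true.
  g (successors {a, g}): φ is false.
  h (successors {c, f, h}): φ is false.
  i (successors {e, f, h, i}): φ is false.
For instance, at a:
  At a: []p requires p at every successor {b, g, i}.
    p fails at b, so []p is false at a.
Satisfying worlds: {c, e, f}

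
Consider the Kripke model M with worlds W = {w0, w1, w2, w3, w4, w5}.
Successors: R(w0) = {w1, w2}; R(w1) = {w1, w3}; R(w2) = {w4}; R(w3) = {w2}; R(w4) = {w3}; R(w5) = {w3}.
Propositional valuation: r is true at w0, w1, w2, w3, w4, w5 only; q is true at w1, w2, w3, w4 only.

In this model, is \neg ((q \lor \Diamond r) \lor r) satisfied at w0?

No

At w0: (q \lor \Diamond r) \lor r is true, so \neg ((q \lor \Diamond r) \lor r) is false.
  At w0: q \lor \Diamond r is true, r is true, so (q \lor \Diamond r) \lor r is true.
    At w0: q is false, \Diamond r is true, so q \lor \Diamond r is true.
      At w0: \Diamond r requires r at some successor in {w1, w2}.
        r holds at w1, so \Diamond r is true at w0.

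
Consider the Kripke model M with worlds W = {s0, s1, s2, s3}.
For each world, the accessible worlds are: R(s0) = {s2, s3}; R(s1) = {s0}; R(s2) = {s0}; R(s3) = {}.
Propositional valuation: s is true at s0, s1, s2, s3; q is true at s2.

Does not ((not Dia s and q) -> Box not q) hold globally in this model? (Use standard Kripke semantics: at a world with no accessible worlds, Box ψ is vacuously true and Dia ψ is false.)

No

Recall that Box ψ holds at a world iff ψ holds at every accessible world, and Dia ψ holds iff ψ holds at some accessible world.
Let φ = not ((not Dia s and q) -> Box not q). Evaluate φ at each world:
  s0 (successors {s2, s3}): φ is false.
  s1 (successors {s0}): φ is false.
  s2 (successors {s0}): φ is false.
  s3 (successors ∅): φ is false.
Detail at s0 (counterexample):
  At s0: (not Dia s and q) -> Box not q is true, so not ((not Dia s and q) -> Box not q) is false.
    At s0: not Dia s and q is false, Box not q is false, so (not Dia s and q) -> Box not q is true.
      At s0: not Dia s is false, q is false, so not Dia s and q is false.
      At s0: Box not q requires not q at every successor {s2, s3}.
        not q fails at s2, so Box not q is false at s0.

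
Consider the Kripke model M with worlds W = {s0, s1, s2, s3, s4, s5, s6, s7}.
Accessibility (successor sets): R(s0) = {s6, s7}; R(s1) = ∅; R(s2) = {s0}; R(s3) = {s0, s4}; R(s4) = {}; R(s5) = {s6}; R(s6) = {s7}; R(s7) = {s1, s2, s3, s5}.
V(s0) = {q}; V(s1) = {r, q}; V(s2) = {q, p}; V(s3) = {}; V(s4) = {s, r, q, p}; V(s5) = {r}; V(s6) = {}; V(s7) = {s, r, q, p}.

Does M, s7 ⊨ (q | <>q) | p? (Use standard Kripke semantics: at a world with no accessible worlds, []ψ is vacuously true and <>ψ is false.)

At s7: q | <>q is true, p is true, so (q | <>q) | p is true.
  At s7: q is true, <>q is true, so q | <>q is true.
    At s7: <>q requires q at some successor in {s1, s2, s3, s5}.
      q holds at s1, so <>q is true at s7.

Yes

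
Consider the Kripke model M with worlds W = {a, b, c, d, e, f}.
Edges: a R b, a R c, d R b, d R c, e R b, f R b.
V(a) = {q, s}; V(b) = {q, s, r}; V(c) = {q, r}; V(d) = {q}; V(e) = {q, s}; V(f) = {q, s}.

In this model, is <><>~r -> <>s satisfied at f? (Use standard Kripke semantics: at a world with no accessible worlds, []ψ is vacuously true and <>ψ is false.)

At f: <><>~r is false, <>s is true, so <><>~r -> <>s is true.
  At f: <><>~r requires <>~r at some successor in {b}.
    At b: <>~r is false.
  So <><>~r is false at f.
  At f: <>s requires s at some successor in {b}.
    s holds at b, so <>s is true at f.

Yes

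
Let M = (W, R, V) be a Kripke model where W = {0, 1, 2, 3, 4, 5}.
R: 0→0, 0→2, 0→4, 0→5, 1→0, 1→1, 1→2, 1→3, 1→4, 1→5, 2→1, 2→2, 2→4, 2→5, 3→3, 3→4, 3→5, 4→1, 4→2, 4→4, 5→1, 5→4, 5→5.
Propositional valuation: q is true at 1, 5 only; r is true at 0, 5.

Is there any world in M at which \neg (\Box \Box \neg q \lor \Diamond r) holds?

Yes

Let φ = \neg (\Box \Box \neg q \lor \Diamond r). Evaluate φ at each world:
  0 (successors {0, 2, 4, 5}): φ is false.
  1 (successors {0, 1, 2, 3, 4, 5}): φ is false.
  2 (successors {1, 2, 4, 5}): φ is false.
  3 (successors {3, 4, 5}): φ is false.
  4 (successors {1, 2, 4}): φ is true.
  5 (successors {1, 4, 5}): φ is false.
Detail at 4 (witness):
  At 4: \Box \Box \neg q \lor \Diamond r is false, so \neg (\Box \Box \neg q \lor \Diamond r) is true.
    At 4: \Box \Box \neg q is false, \Diamond r is false, so \Box \Box \neg q \lor \Diamond r is false.
      At 4: \Box \Box \neg q requires \Box \neg q at every successor {1, 2, 4}.
        \Box \neg q fails at 1, so \Box \Box \neg q is false at 4.
      At 4: \Diamond r requires r at some successor in {1, 2, 4}.
        At 1: r is false.
        At 2: r is false.
        At 4: r is false.
      So \Diamond r is false at 4.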